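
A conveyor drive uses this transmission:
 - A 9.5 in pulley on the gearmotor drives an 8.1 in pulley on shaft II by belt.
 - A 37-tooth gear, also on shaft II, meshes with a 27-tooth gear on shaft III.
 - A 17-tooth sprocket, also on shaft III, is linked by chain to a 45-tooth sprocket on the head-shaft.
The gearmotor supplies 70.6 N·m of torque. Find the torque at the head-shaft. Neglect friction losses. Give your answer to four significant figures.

After the belt (8.1/9.5): 70.6 × 0.85263 = 60.196 N·m
After the gear mesh (27/37): 60.196 × 0.72973 = 43.927 N·m
After the chain (45/17): 43.927 × 2.6471 = 116.28 N·m

116.3 N·m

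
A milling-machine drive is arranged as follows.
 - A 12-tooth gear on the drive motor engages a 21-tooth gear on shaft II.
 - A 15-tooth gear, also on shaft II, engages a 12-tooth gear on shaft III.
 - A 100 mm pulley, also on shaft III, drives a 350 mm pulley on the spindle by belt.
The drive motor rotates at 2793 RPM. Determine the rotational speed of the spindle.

Gear mesh: ratio = 21/12 = 1.75, so shaft II turns at 2793 / 1.75 = 1596 RPM.
Gear mesh: ratio = 12/15 = 0.8, so shaft III turns at 1596 / 0.8 = 1995 RPM.
Belt: ratio = 350/100 = 3.5, so the spindle turns at 1995 / 3.5 = 570 RPM.

570 RPM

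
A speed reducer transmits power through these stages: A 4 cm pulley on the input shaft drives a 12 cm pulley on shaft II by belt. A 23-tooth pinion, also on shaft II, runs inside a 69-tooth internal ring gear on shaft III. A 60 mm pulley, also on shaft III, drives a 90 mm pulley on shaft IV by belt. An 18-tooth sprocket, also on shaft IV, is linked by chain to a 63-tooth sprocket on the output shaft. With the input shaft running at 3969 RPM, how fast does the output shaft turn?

84 RPM

belt 12/4 = 3 → 3969/3 = 1323 RPM
internal gear 69/23 = 3 → 1323/3 = 441 RPM
belt 90/60 = 1.5 → 441/1.5 = 294 RPM
chain 63/18 = 3.5 → 294/3.5 = 84 RPM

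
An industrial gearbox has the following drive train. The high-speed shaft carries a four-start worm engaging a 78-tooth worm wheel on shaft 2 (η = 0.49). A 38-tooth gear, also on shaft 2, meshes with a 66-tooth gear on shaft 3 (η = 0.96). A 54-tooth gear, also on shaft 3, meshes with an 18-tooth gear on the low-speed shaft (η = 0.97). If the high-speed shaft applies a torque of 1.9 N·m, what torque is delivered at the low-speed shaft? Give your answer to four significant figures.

worm 78/4 = 19.5 → τ = 1.9·19.5·0.49 = 18.154 N·m
gear mesh 66/38 = 1.7368 → τ = 18.154·1.7368·0.96 = 30.27 N·m
gear mesh 18/54 = 0.33333 → τ = 30.27·0.33333·0.97 = 9.7874 N·m

9.787 N·m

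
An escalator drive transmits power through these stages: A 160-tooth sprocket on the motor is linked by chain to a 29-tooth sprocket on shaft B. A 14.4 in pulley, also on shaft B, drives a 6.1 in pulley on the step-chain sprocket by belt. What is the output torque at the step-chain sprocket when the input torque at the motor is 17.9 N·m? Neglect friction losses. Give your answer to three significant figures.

1.37 N·m

chain 29/160 = 0.18125 → τ = 17.9·0.18125 = 3.2444 N·m
belt 6.1/14.4 = 0.42361 → τ = 3.2444·0.42361 = 1.3744 N·m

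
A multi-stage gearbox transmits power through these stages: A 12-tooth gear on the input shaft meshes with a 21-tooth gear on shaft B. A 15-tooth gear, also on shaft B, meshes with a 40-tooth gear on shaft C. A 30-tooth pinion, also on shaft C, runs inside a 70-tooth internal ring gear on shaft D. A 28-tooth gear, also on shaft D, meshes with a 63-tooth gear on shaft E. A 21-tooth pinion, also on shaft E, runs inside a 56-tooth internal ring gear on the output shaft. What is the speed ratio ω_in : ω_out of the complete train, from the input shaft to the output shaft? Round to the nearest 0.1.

Each stage contributes driven/driver: gear mesh 21/12 = 1.75, gear mesh 40/15 = 2.6667, internal gear 70/30 = 2.3333, gear mesh 63/28 = 2.25, internal gear 56/21 = 2.6667.
Overall: 1.75 × 2.6667 × 2.3333 × 2.25 × 2.6667 = 65.333.

65.3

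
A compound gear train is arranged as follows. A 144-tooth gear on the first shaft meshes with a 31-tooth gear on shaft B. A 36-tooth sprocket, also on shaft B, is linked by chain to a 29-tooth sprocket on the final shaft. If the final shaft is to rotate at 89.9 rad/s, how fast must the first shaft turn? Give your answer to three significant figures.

Overall ratio R = 0.21528 × 0.80556 = 0.17342.
Required input speed = output speed × R = 89.9 × 0.17342 = 15.59 rad/s.

15.6 rad/s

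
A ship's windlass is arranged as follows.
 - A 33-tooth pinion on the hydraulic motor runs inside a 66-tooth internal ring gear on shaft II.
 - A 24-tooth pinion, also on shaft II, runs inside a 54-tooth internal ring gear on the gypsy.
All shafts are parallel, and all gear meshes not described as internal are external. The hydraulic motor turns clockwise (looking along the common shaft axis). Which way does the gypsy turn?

clockwise

the hydraulic motor → shaft II: internal mesh, same direction → CW.
shaft II → the gypsy: internal mesh, same direction → CW.
0 reversals in total — an even number — so the gypsy turns the same way as the hydraulic motor.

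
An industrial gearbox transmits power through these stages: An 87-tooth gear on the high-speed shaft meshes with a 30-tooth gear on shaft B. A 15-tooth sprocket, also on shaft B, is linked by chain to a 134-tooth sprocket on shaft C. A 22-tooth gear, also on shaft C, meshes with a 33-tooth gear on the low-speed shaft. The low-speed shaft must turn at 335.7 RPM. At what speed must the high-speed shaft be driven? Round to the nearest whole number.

1551 RPM

Overall ratio R = 0.34483 × 8.9333 × 1.5 = 4.6207.
Required input speed = output speed × R = 335.7 × 4.6207 = 1551.2 RPM.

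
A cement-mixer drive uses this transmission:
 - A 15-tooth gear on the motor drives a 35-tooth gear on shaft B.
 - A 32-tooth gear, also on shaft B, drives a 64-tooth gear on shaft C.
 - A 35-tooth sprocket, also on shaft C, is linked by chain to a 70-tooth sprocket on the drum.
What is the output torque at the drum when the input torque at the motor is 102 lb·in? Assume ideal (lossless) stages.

Gear mesh: ratio = 35/15 = 2.3333; torque at shaft B = 102 × 2.3333 = 238 lb·in.
Gear mesh: ratio = 64/32 = 2; torque at shaft C = 238 × 2 = 476 lb·in.
Chain: ratio = 70/35 = 2; torque at the drum = 476 × 2 = 952 lb·in.

952 lb·in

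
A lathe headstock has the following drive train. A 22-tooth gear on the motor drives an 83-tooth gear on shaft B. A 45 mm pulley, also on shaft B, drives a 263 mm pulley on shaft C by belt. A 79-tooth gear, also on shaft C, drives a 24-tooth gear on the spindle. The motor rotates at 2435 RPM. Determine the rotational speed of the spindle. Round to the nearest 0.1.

Gear mesh: ratio = 83/22 = 3.7727, so shaft B turns at 2435 / 3.7727 = 645.42 RPM.
Belt: ratio = 263/45 = 5.8444, so shaft C turns at 645.42 / 5.8444 = 110.43 RPM.
Gear mesh: ratio = 24/79 = 0.3038, so the spindle turns at 110.43 / 0.3038 = 363.51 RPM.

363.5 RPM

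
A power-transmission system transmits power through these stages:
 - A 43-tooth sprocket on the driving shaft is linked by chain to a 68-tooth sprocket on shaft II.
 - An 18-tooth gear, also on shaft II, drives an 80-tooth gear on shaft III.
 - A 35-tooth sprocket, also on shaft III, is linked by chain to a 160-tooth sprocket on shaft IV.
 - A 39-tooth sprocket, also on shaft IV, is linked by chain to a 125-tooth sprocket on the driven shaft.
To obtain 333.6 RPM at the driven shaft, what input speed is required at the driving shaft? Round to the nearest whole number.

Overall ratio R = 1.5814 × 4.4444 × 4.5714 × 3.2051 = 102.98.
Required input speed = output speed × R = 333.6 × 102.98 = 34354 RPM.

34354 RPM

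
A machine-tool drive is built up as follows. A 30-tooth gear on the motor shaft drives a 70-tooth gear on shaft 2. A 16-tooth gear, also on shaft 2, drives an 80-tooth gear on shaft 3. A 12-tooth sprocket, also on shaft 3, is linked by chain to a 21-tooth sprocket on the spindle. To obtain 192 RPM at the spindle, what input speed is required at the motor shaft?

Overall ratio R = 2.3333 × 5 × 1.75 = 20.417.
Required input speed = output speed × R = 192 × 20.417 = 3920 RPM.

3920 RPM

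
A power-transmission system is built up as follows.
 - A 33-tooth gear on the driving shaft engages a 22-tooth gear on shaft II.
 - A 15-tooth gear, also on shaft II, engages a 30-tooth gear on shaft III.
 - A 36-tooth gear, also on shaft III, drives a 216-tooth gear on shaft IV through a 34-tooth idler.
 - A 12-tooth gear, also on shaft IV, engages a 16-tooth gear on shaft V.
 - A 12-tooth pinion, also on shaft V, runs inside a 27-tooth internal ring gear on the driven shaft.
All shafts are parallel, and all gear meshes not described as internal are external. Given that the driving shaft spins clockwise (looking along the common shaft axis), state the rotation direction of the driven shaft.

counterclockwise

the driving shaft → shaft II: external mesh, 1 reversal → CCW.
shaft II → shaft III: external mesh, 1 reversal → CW.
shaft III → shaft IV: driver → idler → driven is 2 external meshes, 2 reversals → CW.
shaft IV → shaft V: external mesh, 1 reversal → CCW.
shaft V → the driven shaft: internal mesh, same direction → CCW.
5 reversals in total — an odd number — so the driven shaft turns opposite to the driving shaft.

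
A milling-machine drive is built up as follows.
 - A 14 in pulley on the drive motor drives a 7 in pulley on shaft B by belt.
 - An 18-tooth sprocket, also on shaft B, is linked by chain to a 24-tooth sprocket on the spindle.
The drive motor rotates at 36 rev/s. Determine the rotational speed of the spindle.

belt 7/14 = 0.5 → 36/0.5 = 72 rev/s
chain 24/18 = 1.3333 → 72/1.3333 = 54 rev/s

54 rev/s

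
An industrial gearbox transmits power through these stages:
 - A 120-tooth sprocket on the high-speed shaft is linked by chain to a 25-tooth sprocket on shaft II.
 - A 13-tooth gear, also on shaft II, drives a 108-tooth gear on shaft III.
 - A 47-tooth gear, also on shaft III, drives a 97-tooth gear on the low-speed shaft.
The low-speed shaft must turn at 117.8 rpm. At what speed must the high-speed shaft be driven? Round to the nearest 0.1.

Overall ratio R = 0.20833 × 8.3077 × 2.0638 = 3.572.
Required input speed = output speed × R = 117.8 × 3.572 = 420.78 rpm.

420.8 rpm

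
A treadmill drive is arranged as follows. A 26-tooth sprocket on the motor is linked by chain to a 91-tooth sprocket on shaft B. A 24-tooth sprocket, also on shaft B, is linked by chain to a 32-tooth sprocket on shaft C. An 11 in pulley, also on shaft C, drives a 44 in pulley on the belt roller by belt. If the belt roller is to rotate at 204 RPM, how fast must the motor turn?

Overall ratio R = 3.5 × 1.3333 × 4 = 18.667.
Required input speed = output speed × R = 204 × 18.667 = 3808 RPM.

3808 RPM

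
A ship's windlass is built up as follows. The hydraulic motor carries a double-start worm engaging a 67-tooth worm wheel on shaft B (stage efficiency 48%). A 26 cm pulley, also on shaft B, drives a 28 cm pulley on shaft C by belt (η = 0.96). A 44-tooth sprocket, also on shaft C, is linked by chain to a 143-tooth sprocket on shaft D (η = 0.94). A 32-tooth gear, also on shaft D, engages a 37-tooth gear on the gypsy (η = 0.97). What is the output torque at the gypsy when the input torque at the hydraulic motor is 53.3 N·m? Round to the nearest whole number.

3036 N·m

After the worm (67/2): 53.3 × 33.5 × 0.48 = 857.06 N·m
After the belt (28/26): 857.06 × 1.0769 × 0.96 = 886.07 N·m
After the chain (143/44): 886.07 × 3.25 × 0.94 = 2707 N·m
After the gear mesh (37/32): 2707 × 1.1562 × 0.97 = 3036 N·m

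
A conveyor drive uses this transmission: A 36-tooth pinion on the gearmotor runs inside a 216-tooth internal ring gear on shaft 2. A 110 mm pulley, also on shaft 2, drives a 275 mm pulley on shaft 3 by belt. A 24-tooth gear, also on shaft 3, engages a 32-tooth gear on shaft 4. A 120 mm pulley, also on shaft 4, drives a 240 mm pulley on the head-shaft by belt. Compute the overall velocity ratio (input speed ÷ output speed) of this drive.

40

Each stage contributes driven/driver: internal gear 216/36 = 6, belt 275/110 = 2.5, gear mesh 32/24 = 1.3333, belt 240/120 = 2.
Overall: 6 × 2.5 × 1.3333 × 2 = 40.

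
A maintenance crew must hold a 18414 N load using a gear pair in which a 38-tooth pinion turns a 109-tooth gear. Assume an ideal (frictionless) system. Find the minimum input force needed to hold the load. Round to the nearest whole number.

6420 N

Gear pair MA = 109/38 = 2.8684.
Effort = load / MA = 18414 / 2.8684 = 6419.6 N.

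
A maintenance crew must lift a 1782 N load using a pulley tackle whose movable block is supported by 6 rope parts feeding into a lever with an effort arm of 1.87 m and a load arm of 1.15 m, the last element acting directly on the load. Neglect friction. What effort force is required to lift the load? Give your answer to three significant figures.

183 N

Block-and-tackle MA = number of supporting rope parts = 6.
Lever MA = effort arm / load arm = 1.87/1.15 = 1.6261.
Combined ideal MA = 6 × 1.6261 = 9.7565.
Effort = load / MA = 1782 / 9.7565 = 182.65 N.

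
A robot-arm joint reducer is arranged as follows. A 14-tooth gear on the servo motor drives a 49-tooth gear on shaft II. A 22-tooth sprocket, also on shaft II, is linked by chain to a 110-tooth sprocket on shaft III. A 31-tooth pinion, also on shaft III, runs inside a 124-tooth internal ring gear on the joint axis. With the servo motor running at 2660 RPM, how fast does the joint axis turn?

gear mesh 49/14 = 3.5 → 2660/3.5 = 760 RPM
chain 110/22 = 5 → 760/5 = 152 RPM
internal gear 124/31 = 4 → 152/4 = 38 RPM

38 RPM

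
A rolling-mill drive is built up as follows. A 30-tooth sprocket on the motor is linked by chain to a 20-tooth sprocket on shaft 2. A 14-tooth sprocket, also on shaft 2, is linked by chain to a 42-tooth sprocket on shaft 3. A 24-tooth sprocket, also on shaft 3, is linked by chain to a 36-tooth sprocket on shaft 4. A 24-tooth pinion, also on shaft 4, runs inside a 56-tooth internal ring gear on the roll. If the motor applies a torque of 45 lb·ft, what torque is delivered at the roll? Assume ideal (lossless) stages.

315 lb·ft

Chain: ratio = 20/30 = 0.66667; torque at shaft 2 = 45 × 0.66667 = 30 lb·ft.
Chain: ratio = 42/14 = 3; torque at shaft 3 = 30 × 3 = 90 lb·ft.
Chain: ratio = 36/24 = 1.5; torque at shaft 4 = 90 × 1.5 = 135 lb·ft.
Internal gear: ratio = 56/24 = 2.3333; torque at the roll = 135 × 2.3333 = 315 lb·ft.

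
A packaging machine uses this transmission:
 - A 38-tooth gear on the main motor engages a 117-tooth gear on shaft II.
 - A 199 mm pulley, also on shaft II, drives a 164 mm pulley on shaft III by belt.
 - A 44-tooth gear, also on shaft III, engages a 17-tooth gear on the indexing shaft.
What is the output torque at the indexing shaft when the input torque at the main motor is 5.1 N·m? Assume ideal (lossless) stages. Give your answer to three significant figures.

Gear mesh: ratio = 117/38 = 3.0789; torque at shaft II = 5.1 × 3.0789 = 15.703 N·m.
Belt: ratio = 164/199 = 0.82412; torque at shaft III = 15.703 × 0.82412 = 12.941 N·m.
Gear mesh: ratio = 17/44 = 0.38636; torque at the indexing shaft = 12.941 × 0.38636 = 4.9999 N·m.

5.00 N·m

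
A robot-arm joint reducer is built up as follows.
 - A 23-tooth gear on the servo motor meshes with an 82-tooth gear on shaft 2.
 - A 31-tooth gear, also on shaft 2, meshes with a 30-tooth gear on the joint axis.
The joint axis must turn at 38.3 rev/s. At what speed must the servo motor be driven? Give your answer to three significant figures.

132 rev/s

Overall ratio R = 3.5652 × 0.96774 = 3.4502.
Required input speed = output speed × R = 38.3 × 3.4502 = 132.14 rev/s.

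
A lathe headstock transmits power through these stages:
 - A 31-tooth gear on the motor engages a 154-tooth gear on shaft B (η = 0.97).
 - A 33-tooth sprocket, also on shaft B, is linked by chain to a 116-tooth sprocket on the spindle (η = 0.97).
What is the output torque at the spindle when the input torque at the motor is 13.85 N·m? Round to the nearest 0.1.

After the gear mesh (154/31): 13.85 × 4.9677 × 0.97 = 66.739 N·m
After the chain (116/33): 66.739 × 3.5152 × 0.97 = 227.56 N·m

227.6 N·m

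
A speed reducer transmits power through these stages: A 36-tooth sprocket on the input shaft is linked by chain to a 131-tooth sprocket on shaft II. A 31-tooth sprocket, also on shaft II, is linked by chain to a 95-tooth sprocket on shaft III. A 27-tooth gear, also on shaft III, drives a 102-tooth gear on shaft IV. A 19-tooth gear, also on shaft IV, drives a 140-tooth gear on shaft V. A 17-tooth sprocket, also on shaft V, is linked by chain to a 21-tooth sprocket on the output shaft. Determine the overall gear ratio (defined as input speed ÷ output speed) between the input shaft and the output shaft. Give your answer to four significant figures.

383.5

Each stage contributes driven/driver: chain 131/36 = 3.6389, chain 95/31 = 3.0645, gear mesh 102/27 = 3.7778, gear mesh 140/19 = 7.3684, chain 21/17 = 1.2353.
Overall: 3.6389 × 3.0645 × 3.7778 × 7.3684 × 1.2353 = 383.45.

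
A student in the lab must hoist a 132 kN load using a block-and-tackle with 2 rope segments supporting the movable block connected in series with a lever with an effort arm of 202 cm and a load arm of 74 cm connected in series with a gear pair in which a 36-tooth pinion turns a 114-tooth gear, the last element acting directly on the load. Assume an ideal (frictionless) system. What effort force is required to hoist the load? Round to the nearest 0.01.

Block-and-tackle MA = number of supporting rope parts = 2.
Lever MA = effort arm / load arm = 202/74 = 2.7297.
Gear pair MA = 114/36 = 3.1667.
Combined ideal MA = 2 × 2.7297 × 3.1667 = 17.288.
Effort = load / MA = 132 / 17.288 = 7.6352 kN.

7.64 kN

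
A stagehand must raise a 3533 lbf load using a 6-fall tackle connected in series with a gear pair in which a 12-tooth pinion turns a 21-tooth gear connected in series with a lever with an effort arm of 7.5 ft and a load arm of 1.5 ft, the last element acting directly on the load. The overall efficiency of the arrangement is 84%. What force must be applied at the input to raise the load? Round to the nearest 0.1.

80.1 lbf

Block-and-tackle MA = number of supporting rope parts = 6.
Gear pair MA = 21/12 = 1.75.
Lever MA = effort arm / load arm = 7.5/1.5 = 5.
Combined ideal MA = 6 × 1.75 × 5 = 52.5.
Actual MA = 52.5 × 0.84 = 44.1.
Effort = load / actual MA = 3533 / 44.1 = 80.113 lbf.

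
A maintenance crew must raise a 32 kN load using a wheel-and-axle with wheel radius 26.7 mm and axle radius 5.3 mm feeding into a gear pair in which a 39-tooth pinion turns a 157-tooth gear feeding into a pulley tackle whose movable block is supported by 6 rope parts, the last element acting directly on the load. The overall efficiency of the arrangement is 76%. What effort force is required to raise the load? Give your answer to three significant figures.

Wheel-and-axle MA = R/r = 26.7/5.3 = 5.0377.
Gear pair MA = 157/39 = 4.0256.
Block-and-tackle MA = number of supporting rope parts = 6.
Combined ideal MA = 5.0377 × 4.0256 × 6 = 121.68.
Actual MA = 121.68 × 0.76 = 92.477.
Effort = load / actual MA = 32 / 92.477 = 0.34603 kN.

0.346 kN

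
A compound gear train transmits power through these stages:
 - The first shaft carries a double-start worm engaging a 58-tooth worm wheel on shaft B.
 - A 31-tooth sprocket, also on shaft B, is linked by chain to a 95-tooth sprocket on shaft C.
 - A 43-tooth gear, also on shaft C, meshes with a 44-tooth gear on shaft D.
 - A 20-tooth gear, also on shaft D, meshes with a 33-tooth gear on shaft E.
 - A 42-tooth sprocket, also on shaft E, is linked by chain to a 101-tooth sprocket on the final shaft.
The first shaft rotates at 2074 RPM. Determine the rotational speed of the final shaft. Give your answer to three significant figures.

5.75 RPM

worm 58/2 = 29 → 2074/29 = 71.517 RPM
chain 95/31 = 3.0645 → 71.517/3.0645 = 23.337 RPM
gear mesh 44/43 = 1.0233 → 23.337/1.0233 = 22.807 RPM
gear mesh 33/20 = 1.65 → 22.807/1.65 = 13.822 RPM
chain 101/42 = 2.4048 → 13.822/2.4048 = 5.7479 RPM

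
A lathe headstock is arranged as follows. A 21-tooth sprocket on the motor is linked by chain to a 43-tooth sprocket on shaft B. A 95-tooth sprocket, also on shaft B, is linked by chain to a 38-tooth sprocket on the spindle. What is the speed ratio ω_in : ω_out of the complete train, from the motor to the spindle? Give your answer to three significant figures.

0.819

Each stage contributes driven/driver: chain 43/21 = 2.0476, chain 38/95 = 0.4.
Overall: 2.0476 × 0.4 = 0.81905.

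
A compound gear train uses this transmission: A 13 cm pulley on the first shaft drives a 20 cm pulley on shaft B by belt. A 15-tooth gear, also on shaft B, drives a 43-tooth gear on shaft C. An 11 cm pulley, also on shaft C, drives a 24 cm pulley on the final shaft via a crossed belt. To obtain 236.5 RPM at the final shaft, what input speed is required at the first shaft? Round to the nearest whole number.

2276 RPM

Overall ratio R = 1.5385 × 2.8667 × 2.1818 = 9.6224.
Required input speed = output speed × R = 236.5 × 9.6224 = 2275.7 RPM.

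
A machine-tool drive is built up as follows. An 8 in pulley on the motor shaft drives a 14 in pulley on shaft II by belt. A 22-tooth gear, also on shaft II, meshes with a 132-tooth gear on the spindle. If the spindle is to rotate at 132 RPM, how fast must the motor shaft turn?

Overall ratio R = 1.75 × 6 = 10.5.
Required input speed = output speed × R = 132 × 10.5 = 1386 RPM.

1386 RPM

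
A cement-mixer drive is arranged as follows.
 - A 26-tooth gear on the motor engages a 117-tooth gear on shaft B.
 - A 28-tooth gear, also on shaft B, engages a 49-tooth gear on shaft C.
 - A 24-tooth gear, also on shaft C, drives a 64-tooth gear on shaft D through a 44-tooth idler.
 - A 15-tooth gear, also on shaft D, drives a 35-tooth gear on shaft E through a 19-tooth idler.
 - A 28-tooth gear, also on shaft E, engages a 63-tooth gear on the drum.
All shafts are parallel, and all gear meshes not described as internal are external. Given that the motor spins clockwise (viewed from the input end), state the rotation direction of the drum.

the motor → shaft B: external mesh, 1 reversal → CCW.
shaft B → shaft C: external mesh, 1 reversal → CW.
shaft C → shaft D: driver → idler → driven is 2 external meshes, 2 reversals → CW.
shaft D → shaft E: driver → idler → driven is 2 external meshes, 2 reversals → CW.
shaft E → the drum: external mesh, 1 reversal → CCW.
7 reversals in total — an odd number — so the drum turns opposite to the motor.

anticlockwise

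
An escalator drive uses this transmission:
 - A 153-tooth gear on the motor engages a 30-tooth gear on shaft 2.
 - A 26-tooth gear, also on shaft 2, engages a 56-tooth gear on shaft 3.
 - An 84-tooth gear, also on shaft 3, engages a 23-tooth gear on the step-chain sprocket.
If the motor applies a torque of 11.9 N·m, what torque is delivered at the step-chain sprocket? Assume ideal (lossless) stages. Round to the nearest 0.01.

1.38 N·m

Gear mesh: ratio = 30/153 = 0.19608; torque at shaft 2 = 11.9 × 0.19608 = 2.3333 N·m.
Gear mesh: ratio = 56/26 = 2.1538; torque at shaft 3 = 2.3333 × 2.1538 = 5.0256 N·m.
Gear mesh: ratio = 23/84 = 0.27381; torque at the step-chain sprocket = 5.0256 × 0.27381 = 1.3761 N·m.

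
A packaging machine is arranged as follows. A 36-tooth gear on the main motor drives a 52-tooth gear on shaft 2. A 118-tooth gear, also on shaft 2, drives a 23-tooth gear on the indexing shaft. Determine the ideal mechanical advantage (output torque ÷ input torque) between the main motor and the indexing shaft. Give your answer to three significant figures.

Each stage contributes driven/driver: gear mesh 52/36 = 1.4444, gear mesh 23/118 = 0.19492.
Overall: 1.4444 × 0.19492 = 0.28154.

0.282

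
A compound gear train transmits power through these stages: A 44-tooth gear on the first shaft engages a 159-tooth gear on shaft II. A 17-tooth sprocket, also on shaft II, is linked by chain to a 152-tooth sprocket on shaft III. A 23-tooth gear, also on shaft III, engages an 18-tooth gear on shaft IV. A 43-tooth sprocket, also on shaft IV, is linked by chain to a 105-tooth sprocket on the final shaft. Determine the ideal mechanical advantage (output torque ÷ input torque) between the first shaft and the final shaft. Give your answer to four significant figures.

Each stage contributes driven/driver: gear mesh 159/44 = 3.6136, chain 152/17 = 8.9412, gear mesh 18/23 = 0.78261, chain 105/43 = 2.4419.
Overall: 3.6136 × 8.9412 × 0.78261 × 2.4419 = 61.745.

61.75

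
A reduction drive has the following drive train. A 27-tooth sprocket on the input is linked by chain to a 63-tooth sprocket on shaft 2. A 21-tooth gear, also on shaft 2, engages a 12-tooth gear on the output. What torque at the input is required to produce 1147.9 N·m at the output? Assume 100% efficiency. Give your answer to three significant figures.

Overall ratio R = 2.3333 × 0.57143 = 1.3333.
Input torque = output torque / R = 1147.9 / 1.3333 = 860.93 N·m.

861 N·m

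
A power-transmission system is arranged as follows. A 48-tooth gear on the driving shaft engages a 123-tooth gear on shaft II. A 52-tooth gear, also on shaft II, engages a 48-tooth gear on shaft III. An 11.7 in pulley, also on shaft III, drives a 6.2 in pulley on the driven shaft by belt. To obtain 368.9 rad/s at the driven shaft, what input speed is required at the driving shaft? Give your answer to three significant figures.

462 rad/s

Overall ratio R = 2.5625 × 0.92308 × 0.52991 = 1.2535.
Required input speed = output speed × R = 368.9 × 1.2535 = 462.4 rad/s.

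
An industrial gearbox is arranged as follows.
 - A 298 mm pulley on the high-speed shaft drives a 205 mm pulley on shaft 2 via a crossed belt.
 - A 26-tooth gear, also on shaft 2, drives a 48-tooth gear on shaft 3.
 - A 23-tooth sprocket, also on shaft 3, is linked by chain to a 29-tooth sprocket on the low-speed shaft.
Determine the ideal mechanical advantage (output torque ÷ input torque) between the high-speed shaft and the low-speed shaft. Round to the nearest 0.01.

1.60

Each stage contributes driven/driver: belt 205/298 = 0.68792, gear mesh 48/26 = 1.8462, chain 29/23 = 1.2609.
Overall: 0.68792 × 1.8462 × 1.2609 = 1.6013.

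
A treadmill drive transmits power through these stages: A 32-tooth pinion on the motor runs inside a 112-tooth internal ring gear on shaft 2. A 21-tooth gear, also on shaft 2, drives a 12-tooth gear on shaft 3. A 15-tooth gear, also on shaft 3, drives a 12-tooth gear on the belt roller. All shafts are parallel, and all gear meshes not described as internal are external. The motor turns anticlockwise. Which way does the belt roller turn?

anticlockwise

the motor → shaft 2: internal mesh, same direction → CCW.
shaft 2 → shaft 3: external mesh, 1 reversal → CW.
shaft 3 → the belt roller: external mesh, 1 reversal → CCW.
2 reversals in total — an even number — so the belt roller turns the same way as the motor.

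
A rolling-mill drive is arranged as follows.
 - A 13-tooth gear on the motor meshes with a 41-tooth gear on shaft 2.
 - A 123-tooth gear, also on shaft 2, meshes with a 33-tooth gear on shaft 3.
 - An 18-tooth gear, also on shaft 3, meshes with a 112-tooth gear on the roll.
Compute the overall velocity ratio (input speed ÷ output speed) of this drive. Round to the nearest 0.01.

5.26

Each stage contributes driven/driver: gear mesh 41/13 = 3.1538, gear mesh 33/123 = 0.26829, gear mesh 112/18 = 6.2222.
Overall: 3.1538 × 0.26829 × 6.2222 = 5.265.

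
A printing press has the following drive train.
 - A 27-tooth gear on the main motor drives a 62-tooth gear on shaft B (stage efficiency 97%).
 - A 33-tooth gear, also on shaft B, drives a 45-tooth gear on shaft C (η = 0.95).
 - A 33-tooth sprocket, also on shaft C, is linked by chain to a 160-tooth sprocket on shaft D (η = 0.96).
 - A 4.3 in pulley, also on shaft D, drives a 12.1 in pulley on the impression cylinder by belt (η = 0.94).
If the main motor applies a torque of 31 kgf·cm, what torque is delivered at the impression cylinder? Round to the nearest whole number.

1101 kgf·cm

gear mesh 62/27 = 2.2963 → τ = 31·2.2963·0.97 = 69.05 kgf·cm
gear mesh 45/33 = 1.3636 → τ = 69.05·1.3636·0.95 = 89.451 kgf·cm
chain 160/33 = 4.8485 → τ = 89.451·4.8485·0.96 = 416.35 kgf·cm
belt 12.1/4.3 = 2.814 → τ = 416.35·2.814·0.94 = 1101.3 kgf·cm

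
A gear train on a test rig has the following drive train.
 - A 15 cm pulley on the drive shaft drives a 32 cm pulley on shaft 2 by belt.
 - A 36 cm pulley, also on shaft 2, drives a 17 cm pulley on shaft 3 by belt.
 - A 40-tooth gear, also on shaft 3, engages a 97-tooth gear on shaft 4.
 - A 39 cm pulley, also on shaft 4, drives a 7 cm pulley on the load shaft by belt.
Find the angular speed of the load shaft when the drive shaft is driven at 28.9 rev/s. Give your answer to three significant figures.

65.9 rev/s

Belt: ratio = 32/15 = 2.1333, so shaft 2 turns at 28.9 / 2.1333 = 13.547 rev/s.
Belt: ratio = 17/36 = 0.47222, so shaft 3 turns at 13.547 / 0.47222 = 28.688 rev/s.
Gear mesh: ratio = 97/40 = 2.425, so shaft 4 turns at 28.688 / 2.425 = 11.83 rev/s.
Belt: ratio = 7/39 = 0.17949, so the load shaft turns at 11.83 / 0.17949 = 65.909 rev/s.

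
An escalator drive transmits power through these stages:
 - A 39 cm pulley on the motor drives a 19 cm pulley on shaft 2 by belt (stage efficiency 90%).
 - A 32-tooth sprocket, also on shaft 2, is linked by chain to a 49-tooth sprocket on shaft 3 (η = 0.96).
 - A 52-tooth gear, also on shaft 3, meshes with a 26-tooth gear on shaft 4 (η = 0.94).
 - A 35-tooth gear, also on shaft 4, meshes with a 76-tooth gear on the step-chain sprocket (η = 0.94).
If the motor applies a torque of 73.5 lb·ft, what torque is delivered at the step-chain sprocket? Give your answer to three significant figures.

Belt: ratio = 19/39 = 0.48718; torque at shaft 2 = 73.5 × 0.48718 × 0.90 = 32.227 lb·ft.
Chain: ratio = 49/32 = 1.5312; torque at shaft 3 = 32.227 × 1.5312 × 0.96 = 47.374 lb·ft.
Gear mesh: ratio = 26/52 = 0.5; torque at shaft 4 = 47.374 × 0.5 × 0.94 = 22.266 lb·ft.
Gear mesh: ratio = 76/35 = 2.1714; torque at the step-chain sprocket = 22.266 × 2.1714 × 0.94 = 45.447 lb·ft.

45.4 lb·ft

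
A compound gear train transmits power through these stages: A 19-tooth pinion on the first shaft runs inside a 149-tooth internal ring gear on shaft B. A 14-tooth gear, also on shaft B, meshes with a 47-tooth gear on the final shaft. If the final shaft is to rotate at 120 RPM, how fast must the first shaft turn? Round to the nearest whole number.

Overall ratio R = 7.8421 × 3.3571 = 26.327.
Required input speed = output speed × R = 120 × 26.327 = 3159.2 RPM.

3159 RPM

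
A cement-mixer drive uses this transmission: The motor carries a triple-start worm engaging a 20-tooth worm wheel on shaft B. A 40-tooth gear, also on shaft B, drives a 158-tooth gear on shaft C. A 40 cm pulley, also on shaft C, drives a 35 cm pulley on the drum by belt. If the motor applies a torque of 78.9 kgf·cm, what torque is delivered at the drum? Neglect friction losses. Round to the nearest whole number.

After the worm (20/3): 78.9 × 6.6667 = 526 kgf·cm
After the gear mesh (158/40): 526 × 3.95 = 2077.7 kgf·cm
After the belt (35/40): 2077.7 × 0.875 = 1818 kgf·cm

1818 kgf·cm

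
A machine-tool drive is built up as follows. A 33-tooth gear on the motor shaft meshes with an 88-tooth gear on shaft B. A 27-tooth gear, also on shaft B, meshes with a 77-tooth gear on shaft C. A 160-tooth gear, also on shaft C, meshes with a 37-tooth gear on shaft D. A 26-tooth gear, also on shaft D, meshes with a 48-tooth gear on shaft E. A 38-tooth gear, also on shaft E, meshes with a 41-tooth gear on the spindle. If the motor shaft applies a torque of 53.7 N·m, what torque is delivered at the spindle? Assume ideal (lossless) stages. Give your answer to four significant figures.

188.1 N·m

After the gear mesh (88/33): 53.7 × 2.6667 = 143.2 N·m
After the gear mesh (77/27): 143.2 × 2.8519 = 408.39 N·m
After the gear mesh (37/160): 408.39 × 0.23125 = 94.439 N·m
After the gear mesh (48/26): 94.439 × 1.8462 = 174.35 N·m
After the gear mesh (41/38): 174.35 × 1.0789 = 188.11 N·m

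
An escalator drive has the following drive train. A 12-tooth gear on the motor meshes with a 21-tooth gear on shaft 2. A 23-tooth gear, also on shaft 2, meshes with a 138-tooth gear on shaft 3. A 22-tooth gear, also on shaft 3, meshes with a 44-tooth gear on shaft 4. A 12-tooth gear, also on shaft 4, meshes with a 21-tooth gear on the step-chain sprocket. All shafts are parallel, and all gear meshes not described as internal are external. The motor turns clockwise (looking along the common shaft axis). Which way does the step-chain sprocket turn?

the motor → shaft 2: external mesh, 1 reversal → CCW.
shaft 2 → shaft 3: external mesh, 1 reversal → CW.
shaft 3 → shaft 4: external mesh, 1 reversal → CCW.
shaft 4 → the step-chain sprocket: external mesh, 1 reversal → CW.
4 reversals in total — an even number — so the step-chain sprocket turns the same way as the motor.

clockwise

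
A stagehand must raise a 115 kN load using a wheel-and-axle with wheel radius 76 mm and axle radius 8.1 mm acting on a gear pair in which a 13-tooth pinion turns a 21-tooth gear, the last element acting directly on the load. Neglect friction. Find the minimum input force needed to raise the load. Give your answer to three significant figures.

Wheel-and-axle MA = R/r = 76/8.1 = 9.3827.
Gear pair MA = 21/13 = 1.6154.
Combined ideal MA = 9.3827 × 1.6154 = 15.157.
Effort = load / MA = 115 / 15.157 = 7.5874 kN.

7.59 kN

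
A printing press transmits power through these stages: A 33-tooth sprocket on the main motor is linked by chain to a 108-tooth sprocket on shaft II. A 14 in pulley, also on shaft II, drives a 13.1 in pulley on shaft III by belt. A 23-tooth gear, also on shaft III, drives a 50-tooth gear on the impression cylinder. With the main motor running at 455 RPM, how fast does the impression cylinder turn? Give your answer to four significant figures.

68.35 RPM

chain 108/33 = 3.2727 → 455/3.2727 = 139.03 RPM
belt 13.1/14 = 0.93571 → 139.03/0.93571 = 148.58 RPM
gear mesh 50/23 = 2.1739 → 148.58/2.1739 = 68.346 RPM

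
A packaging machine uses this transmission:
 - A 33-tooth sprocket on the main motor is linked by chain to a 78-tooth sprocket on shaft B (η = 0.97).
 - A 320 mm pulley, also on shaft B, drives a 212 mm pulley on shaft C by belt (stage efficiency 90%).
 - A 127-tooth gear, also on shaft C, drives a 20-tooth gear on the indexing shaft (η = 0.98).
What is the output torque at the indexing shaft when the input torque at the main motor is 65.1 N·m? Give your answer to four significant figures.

13.73 N·m

Chain: ratio = 78/33 = 2.3636; torque at shaft B = 65.1 × 2.3636 × 0.97 = 149.26 N·m.
Belt: ratio = 212/320 = 0.6625; torque at shaft C = 149.26 × 0.6625 × 0.90 = 88.994 N·m.
Gear mesh: ratio = 20/127 = 0.15748; torque at the indexing shaft = 88.994 × 0.15748 × 0.98 = 13.735 N·m.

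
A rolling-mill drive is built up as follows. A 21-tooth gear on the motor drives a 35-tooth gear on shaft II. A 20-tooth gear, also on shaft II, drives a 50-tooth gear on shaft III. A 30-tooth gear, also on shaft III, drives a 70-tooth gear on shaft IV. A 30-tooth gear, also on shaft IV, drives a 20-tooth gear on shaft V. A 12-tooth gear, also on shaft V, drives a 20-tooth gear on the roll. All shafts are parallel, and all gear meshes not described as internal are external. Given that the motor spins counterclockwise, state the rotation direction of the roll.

the motor → shaft II: external mesh, 1 reversal → CW.
shaft II → shaft III: external mesh, 1 reversal → CCW.
shaft III → shaft IV: external mesh, 1 reversal → CW.
shaft IV → shaft V: external mesh, 1 reversal → CCW.
shaft V → the roll: external mesh, 1 reversal → CW.
5 reversals in total — an odd number — so the roll turns opposite to the motor.

clockwise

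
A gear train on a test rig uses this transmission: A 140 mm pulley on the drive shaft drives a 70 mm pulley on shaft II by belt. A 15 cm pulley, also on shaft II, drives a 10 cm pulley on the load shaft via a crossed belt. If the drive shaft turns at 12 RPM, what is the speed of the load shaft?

36 RPM

the drive shaft → shaft II (belt, 70/140): 12 ÷ 0.5 = 24 RPM
shaft II → the load shaft (belt, 10/15): 24 ÷ 0.66667 = 36 RPM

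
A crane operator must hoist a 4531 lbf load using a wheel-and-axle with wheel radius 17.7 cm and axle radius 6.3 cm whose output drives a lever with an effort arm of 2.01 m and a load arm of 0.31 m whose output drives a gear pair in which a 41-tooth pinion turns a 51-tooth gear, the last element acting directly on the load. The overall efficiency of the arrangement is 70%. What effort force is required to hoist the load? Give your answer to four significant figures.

Wheel-and-axle MA = R/r = 17.7/6.3 = 2.8095.
Lever MA = effort arm / load arm = 2.01/0.31 = 6.4839.
Gear pair MA = 51/41 = 1.2439.
Combined ideal MA = 2.8095 × 6.4839 × 1.2439 = 22.66.
Actual MA = 22.66 × 0.70 = 15.862.
Effort = load / actual MA = 4531 / 15.862 = 285.66 lbf.

285.7 lbf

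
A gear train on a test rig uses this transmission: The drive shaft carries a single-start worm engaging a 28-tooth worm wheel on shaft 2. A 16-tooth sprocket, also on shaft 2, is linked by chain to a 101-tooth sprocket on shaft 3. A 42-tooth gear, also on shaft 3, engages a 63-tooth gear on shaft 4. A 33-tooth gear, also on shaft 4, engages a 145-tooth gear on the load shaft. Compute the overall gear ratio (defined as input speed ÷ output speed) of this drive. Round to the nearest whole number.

Each stage contributes driven/driver: worm 28/1 = 28, chain 101/16 = 6.3125, gear mesh 63/42 = 1.5, gear mesh 145/33 = 4.3939.
Overall: 28 × 6.3125 × 1.5 × 4.3939 = 1164.9.

1165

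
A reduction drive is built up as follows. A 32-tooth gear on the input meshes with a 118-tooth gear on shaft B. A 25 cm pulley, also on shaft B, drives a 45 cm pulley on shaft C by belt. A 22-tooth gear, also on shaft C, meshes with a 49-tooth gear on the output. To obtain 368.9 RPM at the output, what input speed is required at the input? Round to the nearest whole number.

Overall ratio R = 3.6875 × 1.8 × 2.2273 = 14.784.
Required input speed = output speed × R = 368.9 × 14.784 = 5453.6 RPM.

5454 RPM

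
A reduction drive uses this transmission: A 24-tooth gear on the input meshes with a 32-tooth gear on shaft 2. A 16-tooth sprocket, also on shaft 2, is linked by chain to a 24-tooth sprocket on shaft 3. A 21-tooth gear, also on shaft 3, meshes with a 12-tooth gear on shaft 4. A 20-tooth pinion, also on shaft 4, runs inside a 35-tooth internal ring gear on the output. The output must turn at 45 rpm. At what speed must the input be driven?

Overall ratio R = 1.3333 × 1.5 × 0.57143 × 1.75 = 2.
Required input speed = output speed × R = 45 × 2 = 90 rpm.

90 rpm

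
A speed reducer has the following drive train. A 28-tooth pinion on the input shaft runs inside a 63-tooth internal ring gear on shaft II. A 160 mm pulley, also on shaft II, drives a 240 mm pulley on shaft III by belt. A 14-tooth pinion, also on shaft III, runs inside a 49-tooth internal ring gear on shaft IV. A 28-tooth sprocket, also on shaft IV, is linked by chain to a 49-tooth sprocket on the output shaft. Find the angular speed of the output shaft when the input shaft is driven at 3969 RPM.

192 RPM

the input shaft → shaft II (internal gear, 63/28): 3969 ÷ 2.25 = 1764 RPM
shaft II → shaft III (belt, 240/160): 1764 ÷ 1.5 = 1176 RPM
shaft III → shaft IV (internal gear, 49/14): 1176 ÷ 3.5 = 336 RPM
shaft IV → the output shaft (chain, 49/28): 336 ÷ 1.75 = 192 RPM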